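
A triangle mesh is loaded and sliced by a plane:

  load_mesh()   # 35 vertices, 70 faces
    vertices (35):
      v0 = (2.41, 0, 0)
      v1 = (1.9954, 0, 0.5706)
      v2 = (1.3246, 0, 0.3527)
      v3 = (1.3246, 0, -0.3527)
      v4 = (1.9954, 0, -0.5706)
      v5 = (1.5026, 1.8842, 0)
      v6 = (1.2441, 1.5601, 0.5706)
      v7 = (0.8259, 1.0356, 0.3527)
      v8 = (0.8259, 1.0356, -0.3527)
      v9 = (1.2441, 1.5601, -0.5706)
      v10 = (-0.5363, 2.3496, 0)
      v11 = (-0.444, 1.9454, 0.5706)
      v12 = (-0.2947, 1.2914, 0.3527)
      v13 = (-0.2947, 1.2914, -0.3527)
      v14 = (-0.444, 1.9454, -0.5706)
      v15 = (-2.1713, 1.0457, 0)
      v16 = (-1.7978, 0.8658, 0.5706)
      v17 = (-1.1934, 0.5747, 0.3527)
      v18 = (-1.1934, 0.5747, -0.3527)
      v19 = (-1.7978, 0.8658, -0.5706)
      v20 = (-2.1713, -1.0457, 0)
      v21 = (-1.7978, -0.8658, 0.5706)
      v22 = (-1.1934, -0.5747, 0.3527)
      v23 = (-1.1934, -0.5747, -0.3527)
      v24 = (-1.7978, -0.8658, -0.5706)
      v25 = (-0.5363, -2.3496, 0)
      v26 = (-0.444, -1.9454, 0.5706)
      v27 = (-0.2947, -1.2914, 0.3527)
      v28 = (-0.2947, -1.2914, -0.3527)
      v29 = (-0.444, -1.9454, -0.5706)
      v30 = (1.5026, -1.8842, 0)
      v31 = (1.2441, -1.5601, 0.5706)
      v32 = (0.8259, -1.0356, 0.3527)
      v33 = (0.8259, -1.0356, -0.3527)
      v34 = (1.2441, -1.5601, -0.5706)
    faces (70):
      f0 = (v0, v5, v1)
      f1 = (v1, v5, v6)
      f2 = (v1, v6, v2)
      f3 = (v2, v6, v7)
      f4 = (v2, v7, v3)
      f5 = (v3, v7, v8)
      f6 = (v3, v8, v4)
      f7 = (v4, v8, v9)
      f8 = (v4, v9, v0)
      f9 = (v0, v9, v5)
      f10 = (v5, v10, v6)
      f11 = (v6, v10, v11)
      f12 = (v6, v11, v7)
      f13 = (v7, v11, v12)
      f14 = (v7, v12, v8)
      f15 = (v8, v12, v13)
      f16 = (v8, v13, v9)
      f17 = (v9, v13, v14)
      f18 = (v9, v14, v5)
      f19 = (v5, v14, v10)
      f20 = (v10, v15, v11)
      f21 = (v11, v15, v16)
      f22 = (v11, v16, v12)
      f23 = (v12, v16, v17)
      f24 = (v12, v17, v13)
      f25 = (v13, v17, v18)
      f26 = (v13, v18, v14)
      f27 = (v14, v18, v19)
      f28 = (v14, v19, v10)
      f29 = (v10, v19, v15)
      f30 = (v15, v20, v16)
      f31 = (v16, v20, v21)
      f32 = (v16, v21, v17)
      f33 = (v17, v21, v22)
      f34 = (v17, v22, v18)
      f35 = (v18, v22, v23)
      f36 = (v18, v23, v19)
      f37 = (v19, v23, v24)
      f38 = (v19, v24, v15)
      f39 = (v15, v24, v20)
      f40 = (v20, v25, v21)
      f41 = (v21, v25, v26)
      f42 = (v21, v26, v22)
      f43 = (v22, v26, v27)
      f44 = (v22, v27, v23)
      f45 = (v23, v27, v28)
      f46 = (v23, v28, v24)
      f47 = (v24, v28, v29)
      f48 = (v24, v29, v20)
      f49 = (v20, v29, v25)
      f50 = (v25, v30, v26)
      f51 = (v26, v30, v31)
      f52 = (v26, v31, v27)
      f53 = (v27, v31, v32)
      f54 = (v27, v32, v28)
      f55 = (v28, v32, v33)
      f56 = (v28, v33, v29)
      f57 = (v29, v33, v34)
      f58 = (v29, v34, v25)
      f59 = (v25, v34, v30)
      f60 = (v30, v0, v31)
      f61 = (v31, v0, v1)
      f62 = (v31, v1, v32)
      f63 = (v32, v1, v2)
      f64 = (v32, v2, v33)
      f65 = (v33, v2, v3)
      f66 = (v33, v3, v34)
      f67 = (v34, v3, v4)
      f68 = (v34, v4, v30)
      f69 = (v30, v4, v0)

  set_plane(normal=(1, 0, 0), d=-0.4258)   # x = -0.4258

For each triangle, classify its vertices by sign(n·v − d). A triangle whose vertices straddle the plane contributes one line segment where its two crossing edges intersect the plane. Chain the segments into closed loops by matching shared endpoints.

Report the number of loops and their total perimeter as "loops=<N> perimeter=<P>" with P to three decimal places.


loops=2 perimeter=7.301

Straddling triangles (24 of 70):
  (v5,v10,v6) [+-+] → (-0.4258, 2.32438, 0)–(-0.4258, 2.3006, 0.0354141)  len=0.0427
  (v6,v10,v11) [+--] → (-0.4258, 2.3006, 0.0354141)–(-0.4258, 1.94125, 0.5706)  len=0.6446
  (v6,v11,v7) [+-+] → (-0.4258, 1.94125, 0.5706)–(-0.4258, 1.93236, 0.567477)  len=0.0094
  (v7,v11,v12) [+-+] → (-0.4258, 1.93236, 0.567477)–(-0.4258, 1.86568, 0.544038)  len=0.0707
  (v9,v13,v14) [++-] → (-0.4258, 1.86568, -0.544038)–(-0.4258, 1.94125, -0.5706)  len=0.0801
  (v9,v14,v5) [+-+] → (-0.4258, 1.94125, -0.5706)–(-0.4258, 1.94483, -0.565265)  len=0.0064
  (v5,v14,v10) [+--] → (-0.4258, 1.94483, -0.565265)–(-0.4258, 2.32438, 0)  len=0.6809
  (v11,v16,v12) [--+] → (-0.4258, 1.25428, 0.371705)–(-0.4258, 1.86568, 0.544038)  len=0.6352
  (v12,v16,v17) [+--] → (-0.4258, 1.25428, 0.371705)–(-0.4258, 1.18685, 0.3527)  len=0.0701
  (v12,v17,v13) [+-+] → (-0.4258, 1.18685, 0.3527)–(-0.4258, 1.18685, -0.249798)  len=0.6025
  (v13,v17,v18) [+--] → (-0.4258, 1.18685, -0.249798)–(-0.4258, 1.18685, -0.3527)  len=0.1029
  (v13,v18,v14) [+--] → (-0.4258, 1.18685, -0.3527)–(-0.4258, 1.86568, -0.544038)  len=0.7053
  (v22,v26,v27) [--+] → (-0.4258, -1.86568, 0.544038)–(-0.4258, -1.18685, 0.3527)  len=0.7053
  (v22,v27,v23) [-+-] → (-0.4258, -1.18685, 0.3527)–(-0.4258, -1.18685, 0.249798)  len=0.1029
  (v23,v27,v28) [-++] → (-0.4258, -1.18685, 0.249798)–(-0.4258, -1.18685, -0.3527)  len=0.6025
  (v23,v28,v24) [-+-] → (-0.4258, -1.18685, -0.3527)–(-0.4258, -1.25428, -0.371705)  len=0.0701
  (v24,v28,v29) [-+-] → (-0.4258, -1.25428, -0.371705)–(-0.4258, -1.86568, -0.544038)  len=0.6352
  (v25,v30,v26) [-+-] → (-0.4258, -2.32438, 0)–(-0.4258, -1.94483, 0.565265)  len=0.6809
  (v26,v30,v31) [-++] → (-0.4258, -1.94483, 0.565265)–(-0.4258, -1.94125, 0.5706)  len=0.0064
  (v26,v31,v27) [-++] → (-0.4258, -1.94125, 0.5706)–(-0.4258, -1.86568, 0.544038)  len=0.0801
  (v28,v33,v29) [++-] → (-0.4258, -1.93236, -0.567477)–(-0.4258, -1.86568, -0.544038)  len=0.0707
  (v29,v33,v34) [-++] → (-0.4258, -1.93236, -0.567477)–(-0.4258, -1.94125, -0.5706)  len=0.0094
  (v29,v34,v25) [-+-] → (-0.4258, -1.94125, -0.5706)–(-0.4258, -2.3006, -0.0354141)  len=0.6446
  (v25,v34,v30) [-++] → (-0.4258, -2.3006, -0.0354141)–(-0.4258, -2.32438, 0)  len=0.0427

Chained into 2 loop(s):
  loop 1: 12 segments, perimeter = 3.6507
  loop 2: 12 segments, perimeter = 3.6507
Total perimeter = 7.301


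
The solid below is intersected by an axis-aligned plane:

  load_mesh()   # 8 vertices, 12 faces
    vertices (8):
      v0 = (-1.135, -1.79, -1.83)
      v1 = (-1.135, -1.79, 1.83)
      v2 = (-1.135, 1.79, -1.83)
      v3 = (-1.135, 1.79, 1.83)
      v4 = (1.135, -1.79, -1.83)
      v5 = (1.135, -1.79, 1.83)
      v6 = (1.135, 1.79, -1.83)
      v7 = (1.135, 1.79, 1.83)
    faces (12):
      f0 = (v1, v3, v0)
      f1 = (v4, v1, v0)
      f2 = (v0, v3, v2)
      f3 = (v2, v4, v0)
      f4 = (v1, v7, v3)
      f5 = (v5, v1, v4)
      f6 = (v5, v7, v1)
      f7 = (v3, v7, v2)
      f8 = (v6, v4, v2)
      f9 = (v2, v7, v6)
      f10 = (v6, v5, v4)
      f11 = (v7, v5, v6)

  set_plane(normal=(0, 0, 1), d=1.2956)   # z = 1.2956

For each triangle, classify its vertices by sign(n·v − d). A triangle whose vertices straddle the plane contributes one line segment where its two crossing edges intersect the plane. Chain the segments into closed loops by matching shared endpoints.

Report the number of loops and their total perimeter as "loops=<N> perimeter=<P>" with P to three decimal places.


Straddling triangles (8 of 12):
  (v1,v3,v0) [++-] → (-1.135, 1.26728, 1.2956)–(-1.135, -1.79, 1.2956)  len=3.0573
  (v4,v1,v0) [-+-] → (-0.803555, -1.79, 1.2956)–(-1.135, -1.79, 1.2956)  len=0.3314
  (v0,v3,v2) [-+-] → (-1.135, 1.26728, 1.2956)–(-1.135, 1.79, 1.2956)  len=0.5227
  (v5,v1,v4) [++-] → (-0.803555, -1.79, 1.2956)–(1.135, -1.79, 1.2956)  len=1.9386
  (v3,v7,v2) [++-] → (0.803555, 1.79, 1.2956)–(-1.135, 1.79, 1.2956)  len=1.9386
  (v2,v7,v6) [-+-] → (0.803555, 1.79, 1.2956)–(1.135, 1.79, 1.2956)  len=0.3314
  (v6,v5,v4) [-+-] → (1.135, -1.26728, 1.2956)–(1.135, -1.79, 1.2956)  len=0.5227
  (v7,v5,v6) [++-] → (1.135, -1.26728, 1.2956)–(1.135, 1.79, 1.2956)  len=3.0573

Chained into 1 loop(s):
  loop 1: 8 segments, perimeter = 11.7000
Total perimeter = 11.700

loops=1 perimeter=11.700


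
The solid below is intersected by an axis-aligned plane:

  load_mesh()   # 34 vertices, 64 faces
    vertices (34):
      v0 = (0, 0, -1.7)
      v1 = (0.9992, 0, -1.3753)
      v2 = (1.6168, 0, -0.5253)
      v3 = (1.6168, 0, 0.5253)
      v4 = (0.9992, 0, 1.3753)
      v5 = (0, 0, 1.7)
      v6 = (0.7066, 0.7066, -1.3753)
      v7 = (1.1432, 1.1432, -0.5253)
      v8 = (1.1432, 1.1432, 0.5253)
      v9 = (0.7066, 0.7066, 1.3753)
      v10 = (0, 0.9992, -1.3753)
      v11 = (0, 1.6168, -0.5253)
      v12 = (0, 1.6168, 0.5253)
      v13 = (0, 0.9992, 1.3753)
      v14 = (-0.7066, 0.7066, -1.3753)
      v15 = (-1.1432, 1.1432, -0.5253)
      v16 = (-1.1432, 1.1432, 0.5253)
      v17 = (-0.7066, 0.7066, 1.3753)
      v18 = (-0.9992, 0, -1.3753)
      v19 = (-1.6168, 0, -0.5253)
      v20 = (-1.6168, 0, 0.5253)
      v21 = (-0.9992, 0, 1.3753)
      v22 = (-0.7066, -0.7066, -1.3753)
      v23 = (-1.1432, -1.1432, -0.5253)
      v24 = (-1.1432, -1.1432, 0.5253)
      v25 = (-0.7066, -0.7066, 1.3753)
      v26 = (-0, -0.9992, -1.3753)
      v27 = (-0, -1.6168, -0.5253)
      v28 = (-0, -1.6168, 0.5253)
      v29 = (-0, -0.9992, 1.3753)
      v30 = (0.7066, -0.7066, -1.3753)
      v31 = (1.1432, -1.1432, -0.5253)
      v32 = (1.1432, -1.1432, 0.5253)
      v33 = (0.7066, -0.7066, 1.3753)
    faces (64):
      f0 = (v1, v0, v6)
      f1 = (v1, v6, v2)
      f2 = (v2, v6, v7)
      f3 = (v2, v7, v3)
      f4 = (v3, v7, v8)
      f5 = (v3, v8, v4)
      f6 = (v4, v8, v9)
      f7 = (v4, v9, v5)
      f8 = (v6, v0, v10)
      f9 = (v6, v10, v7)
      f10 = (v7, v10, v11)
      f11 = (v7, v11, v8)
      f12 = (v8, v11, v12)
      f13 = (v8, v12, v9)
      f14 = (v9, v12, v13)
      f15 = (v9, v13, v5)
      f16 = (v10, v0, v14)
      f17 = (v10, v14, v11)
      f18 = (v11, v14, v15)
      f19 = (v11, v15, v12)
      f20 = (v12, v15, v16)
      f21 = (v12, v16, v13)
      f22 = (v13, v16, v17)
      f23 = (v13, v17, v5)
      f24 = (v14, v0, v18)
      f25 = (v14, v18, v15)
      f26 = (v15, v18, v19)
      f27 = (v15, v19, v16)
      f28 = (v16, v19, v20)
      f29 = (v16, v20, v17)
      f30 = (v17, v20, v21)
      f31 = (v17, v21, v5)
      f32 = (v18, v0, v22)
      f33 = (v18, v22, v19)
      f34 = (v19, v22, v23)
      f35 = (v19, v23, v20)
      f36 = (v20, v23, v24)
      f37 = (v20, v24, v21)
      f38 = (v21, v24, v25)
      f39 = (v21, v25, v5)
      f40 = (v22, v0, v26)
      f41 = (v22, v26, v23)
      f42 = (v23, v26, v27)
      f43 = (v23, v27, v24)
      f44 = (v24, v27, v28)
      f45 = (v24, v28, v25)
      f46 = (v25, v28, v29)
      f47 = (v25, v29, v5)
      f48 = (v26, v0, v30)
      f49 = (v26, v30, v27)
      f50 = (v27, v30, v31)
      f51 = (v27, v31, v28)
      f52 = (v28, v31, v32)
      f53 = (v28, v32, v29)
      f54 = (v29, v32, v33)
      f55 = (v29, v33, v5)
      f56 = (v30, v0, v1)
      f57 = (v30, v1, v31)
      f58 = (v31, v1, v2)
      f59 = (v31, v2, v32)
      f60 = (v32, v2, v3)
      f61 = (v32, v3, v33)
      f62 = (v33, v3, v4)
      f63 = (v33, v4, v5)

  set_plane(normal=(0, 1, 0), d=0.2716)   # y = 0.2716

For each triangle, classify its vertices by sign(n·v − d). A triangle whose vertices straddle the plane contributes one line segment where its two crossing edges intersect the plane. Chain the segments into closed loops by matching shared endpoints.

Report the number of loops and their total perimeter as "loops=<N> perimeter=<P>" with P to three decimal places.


Straddling triangles (20 of 64):
  (v1,v0,v6) [--+] → (0.2716, 0.2716, -1.57519)–(0.886732, 0.2716, -1.3753)  len=0.6468
  (v1,v6,v2) [-+-] → (0.886732, 0.2716, -1.3753)–(1.26694, 0.2716, -0.85202)  len=0.6468
  (v2,v6,v7) [-++] → (1.26694, 0.2716, -0.85202)–(1.50428, 0.2716, -0.5253)  len=0.4038
  (v2,v7,v3) [-+-] → (1.50428, 0.2716, -0.5253)–(1.50428, 0.2716, 0.2757)  len=0.8010
  (v3,v7,v8) [-++] → (1.50428, 0.2716, 0.2757)–(1.50428, 0.2716, 0.5253)  len=0.2496
  (v3,v8,v4) [-+-] → (1.50428, 0.2716, 0.5253)–(1.03341, 0.2716, 1.17336)  len=0.8011
  (v4,v8,v9) [-++] → (1.03341, 0.2716, 1.17336)–(0.886732, 0.2716, 1.3753)  len=0.2496
  (v4,v9,v5) [-+-] → (0.886732, 0.2716, 1.3753)–(0.2716, 0.2716, 1.57519)  len=0.6468
  (v6,v0,v10) [+-+] → (0.2716, 0.2716, -1.57519)–(0, 0.2716, -1.61174)  len=0.2740
  (v9,v13,v5) [++-] → (0, 0.2716, 1.61174)–(0.2716, 0.2716, 1.57519)  len=0.2740
  (v10,v0,v14) [+-+] → (0, 0.2716, -1.61174)–(-0.2716, 0.2716, -1.57519)  len=0.2740
  (v13,v17,v5) [++-] → (-0.2716, 0.2716, 1.57519)–(0, 0.2716, 1.61174)  len=0.2740
  (v14,v0,v18) [+--] → (-0.2716, 0.2716, -1.57519)–(-0.886732, 0.2716, -1.3753)  len=0.6468
  (v14,v18,v15) [+-+] → (-0.886732, 0.2716, -1.3753)–(-1.03341, 0.2716, -1.17336)  len=0.2496
  (v15,v18,v19) [+--] → (-1.03341, 0.2716, -1.17336)–(-1.50428, 0.2716, -0.5253)  len=0.8011
  (v15,v19,v16) [+-+] → (-1.50428, 0.2716, -0.5253)–(-1.50428, 0.2716, -0.2757)  len=0.2496
  (v16,v19,v20) [+--] → (-1.50428, 0.2716, -0.2757)–(-1.50428, 0.2716, 0.5253)  len=0.8010
  (v16,v20,v17) [+-+] → (-1.50428, 0.2716, 0.5253)–(-1.26694, 0.2716, 0.85202)  len=0.4038
  (v17,v20,v21) [+--] → (-1.26694, 0.2716, 0.85202)–(-0.886732, 0.2716, 1.3753)  len=0.6468
  (v17,v21,v5) [+--] → (-0.886732, 0.2716, 1.3753)–(-0.2716, 0.2716, 1.57519)  len=0.6468

Chained into 1 loop(s):
  loop 1: 20 segments, perimeter = 9.9872
Total perimeter = 9.987

loops=1 perimeter=9.987


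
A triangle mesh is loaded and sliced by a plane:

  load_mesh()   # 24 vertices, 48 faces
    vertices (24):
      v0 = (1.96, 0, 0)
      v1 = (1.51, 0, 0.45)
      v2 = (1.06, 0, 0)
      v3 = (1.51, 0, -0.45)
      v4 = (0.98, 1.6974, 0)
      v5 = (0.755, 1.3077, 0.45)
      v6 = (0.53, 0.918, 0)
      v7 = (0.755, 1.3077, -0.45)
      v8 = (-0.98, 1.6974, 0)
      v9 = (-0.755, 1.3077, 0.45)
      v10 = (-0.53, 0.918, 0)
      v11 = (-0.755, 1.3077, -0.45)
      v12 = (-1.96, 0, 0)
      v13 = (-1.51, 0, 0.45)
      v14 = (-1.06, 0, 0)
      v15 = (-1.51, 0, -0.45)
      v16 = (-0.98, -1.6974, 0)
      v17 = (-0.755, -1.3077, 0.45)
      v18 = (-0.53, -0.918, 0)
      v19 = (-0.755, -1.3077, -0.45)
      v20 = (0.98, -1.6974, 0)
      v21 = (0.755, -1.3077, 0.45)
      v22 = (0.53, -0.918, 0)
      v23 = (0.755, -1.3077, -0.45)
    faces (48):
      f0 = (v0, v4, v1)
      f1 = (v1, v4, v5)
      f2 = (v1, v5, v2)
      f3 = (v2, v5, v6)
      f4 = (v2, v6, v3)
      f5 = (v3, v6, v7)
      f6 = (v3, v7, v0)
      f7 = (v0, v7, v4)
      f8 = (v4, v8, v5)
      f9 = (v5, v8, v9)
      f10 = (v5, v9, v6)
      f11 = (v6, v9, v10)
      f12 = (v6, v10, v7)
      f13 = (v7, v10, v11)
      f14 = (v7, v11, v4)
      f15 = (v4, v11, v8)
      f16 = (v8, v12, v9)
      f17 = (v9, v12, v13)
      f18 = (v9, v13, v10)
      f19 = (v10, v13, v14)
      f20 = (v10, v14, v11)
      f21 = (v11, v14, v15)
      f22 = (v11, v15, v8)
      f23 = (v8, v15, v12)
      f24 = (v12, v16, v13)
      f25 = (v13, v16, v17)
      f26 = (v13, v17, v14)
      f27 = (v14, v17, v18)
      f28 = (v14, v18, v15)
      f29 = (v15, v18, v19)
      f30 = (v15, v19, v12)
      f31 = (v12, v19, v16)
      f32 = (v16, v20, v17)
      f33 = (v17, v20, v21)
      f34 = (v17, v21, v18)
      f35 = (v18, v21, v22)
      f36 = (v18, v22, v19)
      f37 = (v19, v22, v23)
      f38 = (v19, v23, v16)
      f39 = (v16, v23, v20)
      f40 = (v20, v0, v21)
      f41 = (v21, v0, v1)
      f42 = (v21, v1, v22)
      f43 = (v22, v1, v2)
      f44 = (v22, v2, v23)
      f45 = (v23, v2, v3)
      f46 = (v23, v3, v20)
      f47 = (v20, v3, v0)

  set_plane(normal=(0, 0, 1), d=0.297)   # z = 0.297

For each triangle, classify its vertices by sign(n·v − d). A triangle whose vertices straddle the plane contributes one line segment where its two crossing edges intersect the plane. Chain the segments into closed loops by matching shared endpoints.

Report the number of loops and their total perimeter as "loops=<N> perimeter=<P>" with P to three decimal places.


loops=2 perimeter=18.120

Straddling triangles (24 of 48):
  (v0,v4,v1) [--+] → (1.3298, 0.577116, 0.297)–(1.663, 0, 0.297)  len=0.6664
  (v1,v4,v5) [+-+] → (1.3298, 0.577116, 0.297)–(0.8315, 1.4402, 0.297)  len=0.9966
  (v1,v5,v2) [++-] → (0.8587, 0.863082, 0.297)–(1.357, 0, 0.297)  len=0.9966
  (v2,v5,v6) [-+-] → (0.8587, 0.863082, 0.297)–(0.6785, 1.1752, 0.297)  len=0.3604
  (v4,v8,v5) [--+] → (0.1651, 1.4402, 0.297)–(0.8315, 1.4402, 0.297)  len=0.6664
  (v5,v8,v9) [+-+] → (0.1651, 1.4402, 0.297)–(-0.8315, 1.4402, 0.297)  len=0.9966
  (v5,v9,v6) [++-] → (-0.3181, 1.1752, 0.297)–(0.6785, 1.1752, 0.297)  len=0.9966
  (v6,v9,v10) [-+-] → (-0.3181, 1.1752, 0.297)–(-0.6785, 1.1752, 0.297)  len=0.3604
  (v8,v12,v9) [--+] → (-1.1647, 0.863082, 0.297)–(-0.8315, 1.4402, 0.297)  len=0.6664
  (v9,v12,v13) [+-+] → (-1.1647, 0.863082, 0.297)–(-1.663, 0, 0.297)  len=0.9966
  (v9,v13,v10) [++-] → (-1.1768, 0.31212, 0.297)–(-0.6785, 1.1752, 0.297)  len=0.9966
  (v10,v13,v14) [-+-] → (-1.1768, 0.31212, 0.297)–(-1.357, 0, 0.297)  len=0.3604
  (v12,v16,v13) [--+] → (-1.3298, -0.577116, 0.297)–(-1.663, 0, 0.297)  len=0.6664
  (v13,v16,v17) [+-+] → (-1.3298, -0.577116, 0.297)–(-0.8315, -1.4402, 0.297)  len=0.9966
  (v13,v17,v14) [++-] → (-0.8587, -0.863082, 0.297)–(-1.357, 0, 0.297)  len=0.9966
  (v14,v17,v18) [-+-] → (-0.8587, -0.863082, 0.297)–(-0.6785, -1.1752, 0.297)  len=0.3604
  (v16,v20,v17) [--+] → (-0.1651, -1.4402, 0.297)–(-0.8315, -1.4402, 0.297)  len=0.6664
  (v17,v20,v21) [+-+] → (-0.1651, -1.4402, 0.297)–(0.8315, -1.4402, 0.297)  len=0.9966
  (v17,v21,v18) [++-] → (0.3181, -1.1752, 0.297)–(-0.6785, -1.1752, 0.297)  len=0.9966
  (v18,v21,v22) [-+-] → (0.3181, -1.1752, 0.297)–(0.6785, -1.1752, 0.297)  len=0.3604
  (v20,v0,v21) [--+] → (1.1647, -0.863082, 0.297)–(0.8315, -1.4402, 0.297)  len=0.6664
  (v21,v0,v1) [+-+] → (1.1647, -0.863082, 0.297)–(1.663, 0, 0.297)  len=0.9966
  (v21,v1,v22) [++-] → (1.1768, -0.31212, 0.297)–(0.6785, -1.1752, 0.297)  len=0.9966
  (v22,v1,v2) [-+-] → (1.1768, -0.31212, 0.297)–(1.357, 0, 0.297)  len=0.3604

Chained into 2 loop(s):
  loop 1: 12 segments, perimeter = 9.9780
  loop 2: 12 segments, perimeter = 8.1420
Total perimeter = 18.120


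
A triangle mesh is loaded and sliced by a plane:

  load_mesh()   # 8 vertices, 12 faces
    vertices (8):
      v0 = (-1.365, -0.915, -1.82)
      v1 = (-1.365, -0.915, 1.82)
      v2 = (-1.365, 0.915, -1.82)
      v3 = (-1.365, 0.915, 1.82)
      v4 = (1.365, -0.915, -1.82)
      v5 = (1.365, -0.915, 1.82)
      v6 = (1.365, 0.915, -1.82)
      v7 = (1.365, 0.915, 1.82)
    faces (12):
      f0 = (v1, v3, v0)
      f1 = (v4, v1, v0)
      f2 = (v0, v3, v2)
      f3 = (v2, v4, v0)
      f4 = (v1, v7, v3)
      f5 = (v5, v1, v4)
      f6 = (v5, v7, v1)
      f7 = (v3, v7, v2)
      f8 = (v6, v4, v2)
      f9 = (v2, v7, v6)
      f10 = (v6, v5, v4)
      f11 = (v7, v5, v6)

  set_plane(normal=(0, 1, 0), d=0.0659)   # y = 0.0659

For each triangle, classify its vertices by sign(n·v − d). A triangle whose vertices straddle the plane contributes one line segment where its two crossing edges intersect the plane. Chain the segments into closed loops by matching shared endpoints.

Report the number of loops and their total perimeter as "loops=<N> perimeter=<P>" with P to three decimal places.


Straddling triangles (8 of 12):
  (v1,v3,v0) [-+-] → (-1.365, 0.0659, 1.82)–(-1.365, 0.0659, 0.13108)  len=1.6889
  (v0,v3,v2) [-++] → (-1.365, 0.0659, 0.13108)–(-1.365, 0.0659, -1.82)  len=1.9511
  (v2,v4,v0) [+--] → (-0.0983098, 0.0659, -1.82)–(-1.365, 0.0659, -1.82)  len=1.2667
  (v1,v7,v3) [-++] → (0.0983098, 0.0659, 1.82)–(-1.365, 0.0659, 1.82)  len=1.4633
  (v5,v7,v1) [-+-] → (1.365, 0.0659, 1.82)–(0.0983098, 0.0659, 1.82)  len=1.2667
  (v6,v4,v2) [+-+] → (1.365, 0.0659, -1.82)–(-0.0983098, 0.0659, -1.82)  len=1.4633
  (v6,v5,v4) [+--] → (1.365, 0.0659, -0.13108)–(1.365, 0.0659, -1.82)  len=1.6889
  (v7,v5,v6) [+-+] → (1.365, 0.0659, 1.82)–(1.365, 0.0659, -0.13108)  len=1.9511

Chained into 1 loop(s):
  loop 1: 8 segments, perimeter = 12.7400
Total perimeter = 12.740

loops=1 perimeter=12.740


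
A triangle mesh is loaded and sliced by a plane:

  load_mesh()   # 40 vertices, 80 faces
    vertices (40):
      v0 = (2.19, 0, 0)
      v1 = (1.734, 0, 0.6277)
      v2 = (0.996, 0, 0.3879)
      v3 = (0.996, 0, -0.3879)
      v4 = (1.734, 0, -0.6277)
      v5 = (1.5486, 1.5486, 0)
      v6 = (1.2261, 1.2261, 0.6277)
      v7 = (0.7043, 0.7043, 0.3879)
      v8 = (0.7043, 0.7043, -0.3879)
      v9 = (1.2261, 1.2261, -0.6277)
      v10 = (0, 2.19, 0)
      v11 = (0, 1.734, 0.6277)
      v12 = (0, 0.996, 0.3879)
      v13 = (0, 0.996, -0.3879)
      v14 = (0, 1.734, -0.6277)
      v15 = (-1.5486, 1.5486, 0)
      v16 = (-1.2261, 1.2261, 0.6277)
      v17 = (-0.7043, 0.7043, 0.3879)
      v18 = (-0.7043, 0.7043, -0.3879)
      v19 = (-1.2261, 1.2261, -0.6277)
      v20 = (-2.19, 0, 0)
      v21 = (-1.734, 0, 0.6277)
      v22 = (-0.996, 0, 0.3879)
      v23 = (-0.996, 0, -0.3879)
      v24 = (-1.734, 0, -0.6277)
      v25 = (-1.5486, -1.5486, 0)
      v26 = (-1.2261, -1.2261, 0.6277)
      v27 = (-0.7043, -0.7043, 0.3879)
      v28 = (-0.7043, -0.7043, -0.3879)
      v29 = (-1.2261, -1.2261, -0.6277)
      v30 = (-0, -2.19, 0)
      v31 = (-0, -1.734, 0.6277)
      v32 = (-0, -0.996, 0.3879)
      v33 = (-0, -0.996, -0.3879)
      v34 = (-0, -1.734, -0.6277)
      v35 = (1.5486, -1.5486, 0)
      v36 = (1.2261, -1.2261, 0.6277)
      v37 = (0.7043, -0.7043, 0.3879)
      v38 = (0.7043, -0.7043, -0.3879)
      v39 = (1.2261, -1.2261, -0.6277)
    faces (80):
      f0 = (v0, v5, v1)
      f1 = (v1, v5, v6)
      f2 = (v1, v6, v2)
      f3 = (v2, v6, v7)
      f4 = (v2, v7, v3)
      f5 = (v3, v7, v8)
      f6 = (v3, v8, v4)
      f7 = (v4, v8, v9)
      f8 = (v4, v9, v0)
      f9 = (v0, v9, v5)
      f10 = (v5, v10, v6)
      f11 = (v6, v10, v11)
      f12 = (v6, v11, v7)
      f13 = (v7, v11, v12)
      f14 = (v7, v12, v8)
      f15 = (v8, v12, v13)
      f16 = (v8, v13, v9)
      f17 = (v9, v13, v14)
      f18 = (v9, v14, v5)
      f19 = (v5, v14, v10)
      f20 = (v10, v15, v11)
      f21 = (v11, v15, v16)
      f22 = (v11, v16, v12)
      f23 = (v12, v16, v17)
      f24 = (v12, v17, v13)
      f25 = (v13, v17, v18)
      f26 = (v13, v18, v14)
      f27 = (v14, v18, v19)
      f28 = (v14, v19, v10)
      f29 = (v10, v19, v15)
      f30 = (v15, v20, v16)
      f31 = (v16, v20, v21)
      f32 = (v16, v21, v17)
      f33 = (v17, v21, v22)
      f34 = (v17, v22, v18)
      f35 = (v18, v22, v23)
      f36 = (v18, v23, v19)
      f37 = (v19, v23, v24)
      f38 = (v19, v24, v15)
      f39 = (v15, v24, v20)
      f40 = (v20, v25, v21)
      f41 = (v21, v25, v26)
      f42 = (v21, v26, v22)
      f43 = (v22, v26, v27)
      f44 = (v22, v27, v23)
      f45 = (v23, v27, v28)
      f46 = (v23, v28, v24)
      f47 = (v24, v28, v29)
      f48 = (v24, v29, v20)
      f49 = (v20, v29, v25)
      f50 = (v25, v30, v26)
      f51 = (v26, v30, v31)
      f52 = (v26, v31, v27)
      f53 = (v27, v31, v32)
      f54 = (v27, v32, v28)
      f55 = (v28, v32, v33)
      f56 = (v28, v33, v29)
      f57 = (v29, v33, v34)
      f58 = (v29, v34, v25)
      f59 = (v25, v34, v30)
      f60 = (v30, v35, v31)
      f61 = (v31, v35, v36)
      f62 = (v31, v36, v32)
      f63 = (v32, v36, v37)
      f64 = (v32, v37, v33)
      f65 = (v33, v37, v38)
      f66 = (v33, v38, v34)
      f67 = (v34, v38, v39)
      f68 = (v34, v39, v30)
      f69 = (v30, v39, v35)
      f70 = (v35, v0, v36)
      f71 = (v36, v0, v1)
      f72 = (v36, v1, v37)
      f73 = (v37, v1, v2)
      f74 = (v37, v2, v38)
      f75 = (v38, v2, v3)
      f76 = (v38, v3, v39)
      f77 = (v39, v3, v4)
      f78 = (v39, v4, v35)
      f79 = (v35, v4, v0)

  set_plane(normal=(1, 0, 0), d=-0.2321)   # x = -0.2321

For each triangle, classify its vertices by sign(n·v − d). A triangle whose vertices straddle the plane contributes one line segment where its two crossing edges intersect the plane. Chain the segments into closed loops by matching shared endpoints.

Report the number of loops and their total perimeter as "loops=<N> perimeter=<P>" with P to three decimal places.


loops=2 perimeter=7.759

Straddling triangles (20 of 80):
  (v10,v15,v11) [+-+] → (-0.2321, 2.09387, 0)–(-0.2321, 1.70621, 0.533622)  len=0.6596
  (v11,v15,v16) [+--] → (-0.2321, 1.70621, 0.533622)–(-0.2321, 1.63785, 0.6277)  len=0.1163
  (v11,v16,v12) [+-+] → (-0.2321, 1.63785, 0.6277)–(-0.2321, 1.03956, 0.433294)  len=0.6291
  (v12,v16,v17) [+--] → (-0.2321, 1.03956, 0.433294)–(-0.2321, 0.899871, 0.3879)  len=0.1469
  (v12,v17,v13) [+-+] → (-0.2321, 0.899871, 0.3879)–(-0.2321, 0.899871, -0.132237)  len=0.5201
  (v13,v17,v18) [+--] → (-0.2321, 0.899871, -0.132237)–(-0.2321, 0.899871, -0.3879)  len=0.2557
  (v13,v18,v14) [+-+] → (-0.2321, 0.899871, -0.3879)–(-0.2321, 1.39467, -0.548675)  len=0.5203
  (v14,v18,v19) [+--] → (-0.2321, 1.39467, -0.548675)–(-0.2321, 1.63785, -0.6277)  len=0.2557
  (v14,v19,v10) [+-+] → (-0.2321, 1.63785, -0.6277)–(-0.2321, 2.00753, -0.118823)  len=0.6290
  (v10,v19,v15) [+--] → (-0.2321, 2.00753, -0.118823)–(-0.2321, 2.09387, 0)  len=0.1469
  (v25,v30,v26) [-+-] → (-0.2321, -2.09387, 0)–(-0.2321, -2.00753, 0.118823)  len=0.1469
  (v26,v30,v31) [-++] → (-0.2321, -2.00753, 0.118823)–(-0.2321, -1.63785, 0.6277)  len=0.6290
  (v26,v31,v27) [-+-] → (-0.2321, -1.63785, 0.6277)–(-0.2321, -1.39467, 0.548675)  len=0.2557
  (v27,v31,v32) [-++] → (-0.2321, -1.39467, 0.548675)–(-0.2321, -0.899871, 0.3879)  len=0.5203
  (v27,v32,v28) [-+-] → (-0.2321, -0.899871, 0.3879)–(-0.2321, -0.899871, 0.132237)  len=0.2557
  (v28,v32,v33) [-++] → (-0.2321, -0.899871, 0.132237)–(-0.2321, -0.899871, -0.3879)  len=0.5201
  (v28,v33,v29) [-+-] → (-0.2321, -0.899871, -0.3879)–(-0.2321, -1.03956, -0.433294)  len=0.1469
  (v29,v33,v34) [-++] → (-0.2321, -1.03956, -0.433294)–(-0.2321, -1.63785, -0.6277)  len=0.6291
  (v29,v34,v25) [-+-] → (-0.2321, -1.63785, -0.6277)–(-0.2321, -1.70621, -0.533622)  len=0.1163
  (v25,v34,v30) [-++] → (-0.2321, -1.70621, -0.533622)–(-0.2321, -2.09387, 0)  len=0.6596

Chained into 2 loop(s):
  loop 1: 10 segments, perimeter = 3.8794
  loop 2: 10 segments, perimeter = 3.8794
Total perimeter = 7.759


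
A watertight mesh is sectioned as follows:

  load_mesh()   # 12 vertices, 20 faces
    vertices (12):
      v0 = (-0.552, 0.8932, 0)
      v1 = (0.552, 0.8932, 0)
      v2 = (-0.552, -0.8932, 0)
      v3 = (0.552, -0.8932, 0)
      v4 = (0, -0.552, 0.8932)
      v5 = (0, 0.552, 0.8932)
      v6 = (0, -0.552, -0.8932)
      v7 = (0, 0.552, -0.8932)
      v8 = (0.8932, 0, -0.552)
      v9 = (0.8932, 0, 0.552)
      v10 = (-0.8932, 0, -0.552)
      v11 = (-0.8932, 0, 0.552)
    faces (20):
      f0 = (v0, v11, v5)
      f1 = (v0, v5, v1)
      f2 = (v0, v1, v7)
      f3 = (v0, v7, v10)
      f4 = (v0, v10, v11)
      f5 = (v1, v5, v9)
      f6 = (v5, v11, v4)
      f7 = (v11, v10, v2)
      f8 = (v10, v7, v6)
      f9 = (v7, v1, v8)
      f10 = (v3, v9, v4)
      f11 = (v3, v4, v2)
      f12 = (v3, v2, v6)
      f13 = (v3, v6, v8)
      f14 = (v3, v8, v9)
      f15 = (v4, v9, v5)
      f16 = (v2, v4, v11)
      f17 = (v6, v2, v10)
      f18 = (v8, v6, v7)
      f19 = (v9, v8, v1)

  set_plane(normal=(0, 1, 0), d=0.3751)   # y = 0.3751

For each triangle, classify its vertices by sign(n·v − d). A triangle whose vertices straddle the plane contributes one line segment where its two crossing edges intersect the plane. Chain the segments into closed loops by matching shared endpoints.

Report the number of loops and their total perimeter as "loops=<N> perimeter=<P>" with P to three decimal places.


loops=1 perimeter=5.129

Straddling triangles (10 of 20):
  (v0,v11,v5) [+-+] → (-0.749913, 0.3751, 0.320187)–(-0.286245, 0.3751, 0.783855)  len=0.6557
  (v0,v7,v10) [++-] → (-0.286245, 0.3751, -0.783855)–(-0.749913, 0.3751, -0.320187)  len=0.6557
  (v0,v10,v11) [+--] → (-0.749913, 0.3751, -0.320187)–(-0.749913, 0.3751, 0.320187)  len=0.6404
  (v1,v5,v9) [++-] → (0.286245, 0.3751, 0.783855)–(0.749913, 0.3751, 0.320187)  len=0.6557
  (v5,v11,v4) [+--] → (-0.286245, 0.3751, 0.783855)–(0, 0.3751, 0.8932)  len=0.3064
  (v10,v7,v6) [-+-] → (-0.286245, 0.3751, -0.783855)–(0, 0.3751, -0.8932)  len=0.3064
  (v7,v1,v8) [++-] → (0.749913, 0.3751, -0.320187)–(0.286245, 0.3751, -0.783855)  len=0.6557
  (v4,v9,v5) [--+] → (0.286245, 0.3751, 0.783855)–(0, 0.3751, 0.8932)  len=0.3064
  (v8,v6,v7) [--+] → (0, 0.3751, -0.8932)–(0.286245, 0.3751, -0.783855)  len=0.3064
  (v9,v8,v1) [--+] → (0.749913, 0.3751, -0.320187)–(0.749913, 0.3751, 0.320187)  len=0.6404

Chained into 1 loop(s):
  loop 1: 10 segments, perimeter = 5.1293
Total perimeter = 5.129


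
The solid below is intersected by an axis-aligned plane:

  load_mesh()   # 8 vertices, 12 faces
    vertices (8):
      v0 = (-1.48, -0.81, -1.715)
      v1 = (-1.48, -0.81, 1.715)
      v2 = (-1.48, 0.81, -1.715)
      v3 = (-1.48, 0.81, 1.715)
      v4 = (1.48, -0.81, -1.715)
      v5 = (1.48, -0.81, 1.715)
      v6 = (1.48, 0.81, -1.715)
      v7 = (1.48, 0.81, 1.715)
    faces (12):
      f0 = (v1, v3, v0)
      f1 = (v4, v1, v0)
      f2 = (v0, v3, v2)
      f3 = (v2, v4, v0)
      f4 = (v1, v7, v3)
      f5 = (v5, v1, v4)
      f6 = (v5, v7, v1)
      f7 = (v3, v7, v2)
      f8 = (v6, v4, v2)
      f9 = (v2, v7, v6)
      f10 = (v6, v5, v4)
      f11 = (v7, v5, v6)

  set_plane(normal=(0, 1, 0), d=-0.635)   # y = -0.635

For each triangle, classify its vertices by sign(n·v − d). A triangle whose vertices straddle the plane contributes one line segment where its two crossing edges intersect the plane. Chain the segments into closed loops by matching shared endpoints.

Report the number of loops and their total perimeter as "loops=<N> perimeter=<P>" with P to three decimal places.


loops=1 perimeter=12.780

Straddling triangles (8 of 12):
  (v1,v3,v0) [-+-] → (-1.48, -0.635, 1.715)–(-1.48, -0.635, -1.34448)  len=3.0595
  (v0,v3,v2) [-++] → (-1.48, -0.635, -1.34448)–(-1.48, -0.635, -1.715)  len=0.3705
  (v2,v4,v0) [+--] → (1.16025, -0.635, -1.715)–(-1.48, -0.635, -1.715)  len=2.6402
  (v1,v7,v3) [-++] → (-1.16025, -0.635, 1.715)–(-1.48, -0.635, 1.715)  len=0.3198
  (v5,v7,v1) [-+-] → (1.48, -0.635, 1.715)–(-1.16025, -0.635, 1.715)  len=2.6402
  (v6,v4,v2) [+-+] → (1.48, -0.635, -1.715)–(1.16025, -0.635, -1.715)  len=0.3198
  (v6,v5,v4) [+--] → (1.48, -0.635, 1.34448)–(1.48, -0.635, -1.715)  len=3.0595
  (v7,v5,v6) [+-+] → (1.48, -0.635, 1.715)–(1.48, -0.635, 1.34448)  len=0.3705

Chained into 1 loop(s):
  loop 1: 8 segments, perimeter = 12.7800
Total perimeter = 12.780


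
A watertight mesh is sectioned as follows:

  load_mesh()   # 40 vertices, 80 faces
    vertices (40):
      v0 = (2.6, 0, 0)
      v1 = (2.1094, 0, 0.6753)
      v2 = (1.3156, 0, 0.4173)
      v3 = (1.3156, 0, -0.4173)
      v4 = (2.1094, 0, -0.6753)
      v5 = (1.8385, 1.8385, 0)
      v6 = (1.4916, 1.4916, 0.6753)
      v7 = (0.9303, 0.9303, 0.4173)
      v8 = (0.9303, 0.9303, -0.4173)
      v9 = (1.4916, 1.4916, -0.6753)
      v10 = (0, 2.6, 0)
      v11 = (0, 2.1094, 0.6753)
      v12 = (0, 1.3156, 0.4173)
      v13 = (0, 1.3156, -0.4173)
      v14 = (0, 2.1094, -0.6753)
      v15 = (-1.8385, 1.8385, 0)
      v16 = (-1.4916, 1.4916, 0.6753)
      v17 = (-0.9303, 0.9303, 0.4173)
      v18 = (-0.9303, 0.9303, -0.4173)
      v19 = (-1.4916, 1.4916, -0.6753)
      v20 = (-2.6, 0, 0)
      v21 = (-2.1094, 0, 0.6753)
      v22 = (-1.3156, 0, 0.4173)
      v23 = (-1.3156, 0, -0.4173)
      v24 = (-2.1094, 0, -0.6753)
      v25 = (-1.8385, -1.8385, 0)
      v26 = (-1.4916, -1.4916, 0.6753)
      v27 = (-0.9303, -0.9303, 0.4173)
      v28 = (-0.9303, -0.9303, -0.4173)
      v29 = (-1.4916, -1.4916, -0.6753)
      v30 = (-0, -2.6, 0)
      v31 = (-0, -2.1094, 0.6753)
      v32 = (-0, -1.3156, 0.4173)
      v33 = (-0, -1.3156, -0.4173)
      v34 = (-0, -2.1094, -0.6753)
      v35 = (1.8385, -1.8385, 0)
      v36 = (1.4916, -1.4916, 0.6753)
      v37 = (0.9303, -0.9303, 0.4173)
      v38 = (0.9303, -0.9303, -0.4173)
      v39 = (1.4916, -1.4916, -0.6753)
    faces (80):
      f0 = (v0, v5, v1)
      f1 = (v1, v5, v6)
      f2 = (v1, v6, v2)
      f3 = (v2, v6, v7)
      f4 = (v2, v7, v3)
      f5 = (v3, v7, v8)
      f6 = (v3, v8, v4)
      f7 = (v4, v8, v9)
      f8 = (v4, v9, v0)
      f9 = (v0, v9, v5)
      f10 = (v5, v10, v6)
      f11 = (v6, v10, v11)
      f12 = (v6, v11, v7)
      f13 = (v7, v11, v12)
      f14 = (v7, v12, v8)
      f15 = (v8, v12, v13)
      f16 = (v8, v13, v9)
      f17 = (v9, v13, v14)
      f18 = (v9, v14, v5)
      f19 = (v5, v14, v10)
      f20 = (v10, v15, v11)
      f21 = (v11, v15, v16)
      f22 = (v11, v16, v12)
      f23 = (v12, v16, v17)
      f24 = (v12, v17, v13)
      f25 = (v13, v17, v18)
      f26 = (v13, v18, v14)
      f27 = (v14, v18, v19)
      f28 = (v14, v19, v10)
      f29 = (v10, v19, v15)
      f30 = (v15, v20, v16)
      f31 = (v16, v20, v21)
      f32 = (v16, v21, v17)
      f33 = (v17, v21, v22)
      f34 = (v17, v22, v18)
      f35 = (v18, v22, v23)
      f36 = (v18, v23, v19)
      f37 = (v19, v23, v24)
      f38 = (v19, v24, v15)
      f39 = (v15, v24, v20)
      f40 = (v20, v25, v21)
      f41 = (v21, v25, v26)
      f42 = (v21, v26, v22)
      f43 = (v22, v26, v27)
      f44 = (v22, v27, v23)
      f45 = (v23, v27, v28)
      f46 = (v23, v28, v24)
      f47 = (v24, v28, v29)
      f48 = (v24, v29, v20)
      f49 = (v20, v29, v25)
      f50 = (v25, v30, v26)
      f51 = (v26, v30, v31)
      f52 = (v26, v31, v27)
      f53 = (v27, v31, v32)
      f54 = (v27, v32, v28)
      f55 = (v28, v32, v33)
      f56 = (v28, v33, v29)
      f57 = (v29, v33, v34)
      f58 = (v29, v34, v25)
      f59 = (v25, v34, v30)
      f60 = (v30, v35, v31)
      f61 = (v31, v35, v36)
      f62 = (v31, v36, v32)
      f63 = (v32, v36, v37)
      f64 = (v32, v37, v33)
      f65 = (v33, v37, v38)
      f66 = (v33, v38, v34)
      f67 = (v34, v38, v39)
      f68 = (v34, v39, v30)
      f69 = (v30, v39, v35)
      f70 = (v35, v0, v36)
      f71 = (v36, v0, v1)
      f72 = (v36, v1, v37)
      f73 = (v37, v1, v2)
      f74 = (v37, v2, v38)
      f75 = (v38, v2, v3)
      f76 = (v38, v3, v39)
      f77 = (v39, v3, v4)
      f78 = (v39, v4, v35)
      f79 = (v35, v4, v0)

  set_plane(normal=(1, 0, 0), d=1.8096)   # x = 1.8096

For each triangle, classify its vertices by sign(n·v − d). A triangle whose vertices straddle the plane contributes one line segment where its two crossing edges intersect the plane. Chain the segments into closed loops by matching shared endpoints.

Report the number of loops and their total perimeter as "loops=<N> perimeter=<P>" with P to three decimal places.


loops=1 perimeter=8.199

Straddling triangles (18 of 80):
  (v1,v5,v6) [++-] → (1.8096, 1.8096, 0.0562588)–(1.8096, 0.723829, 0.6753)  len=1.2498
  (v1,v6,v2) [+--] → (1.8096, 0.723829, 0.6753)–(1.8096, 0, 0.577859)  len=0.7304
  (v3,v8,v4) [--+] → (1.8096, 0.23654, -0.6097)–(1.8096, 0, -0.577859)  len=0.2387
  (v4,v8,v9) [+--] → (1.8096, 0.23654, -0.6097)–(1.8096, 0.723829, -0.6753)  len=0.4917
  (v4,v9,v0) [+-+] → (1.8096, 0.723829, -0.6753)–(1.8096, 1.06366, -0.481556)  len=0.3912
  (v0,v9,v5) [+-+] → (1.8096, 1.06366, -0.481556)–(1.8096, 1.8096, -0.0562588)  len=0.8587
  (v5,v10,v6) [+--] → (1.8096, 1.85047, 0)–(1.8096, 1.8096, 0.0562588)  len=0.0695
  (v9,v14,v5) [--+] → (1.8096, 1.84276, -0.0106153)–(1.8096, 1.8096, -0.0562588)  len=0.0564
  (v5,v14,v10) [+--] → (1.8096, 1.84276, -0.0106153)–(1.8096, 1.85047, 0)  len=0.0131
  (v30,v35,v31) [-+-] → (1.8096, -1.85047, 0)–(1.8096, -1.84276, 0.0106153)  len=0.0131
  (v31,v35,v36) [-+-] → (1.8096, -1.84276, 0.0106153)–(1.8096, -1.8096, 0.0562588)  len=0.0564
  (v30,v39,v35) [--+] → (1.8096, -1.8096, -0.0562588)–(1.8096, -1.85047, 0)  len=0.0695
  (v35,v0,v36) [++-] → (1.8096, -1.06366, 0.481556)–(1.8096, -1.8096, 0.0562588)  len=0.8587
  (v36,v0,v1) [-++] → (1.8096, -1.06366, 0.481556)–(1.8096, -0.723829, 0.6753)  len=0.3912
  (v36,v1,v37) [-+-] → (1.8096, -0.723829, 0.6753)–(1.8096, -0.23654, 0.6097)  len=0.4917
  (v37,v1,v2) [-+-] → (1.8096, -0.23654, 0.6097)–(1.8096, 0, 0.577859)  len=0.2387
  (v39,v3,v4) [--+] → (1.8096, 0, -0.577859)–(1.8096, -0.723829, -0.6753)  len=0.7304
  (v39,v4,v35) [-++] → (1.8096, -0.723829, -0.6753)–(1.8096, -1.8096, -0.0562588)  len=1.2498

Chained into 1 loop(s):
  loop 1: 18 segments, perimeter = 8.1990
Total perimeter = 8.199


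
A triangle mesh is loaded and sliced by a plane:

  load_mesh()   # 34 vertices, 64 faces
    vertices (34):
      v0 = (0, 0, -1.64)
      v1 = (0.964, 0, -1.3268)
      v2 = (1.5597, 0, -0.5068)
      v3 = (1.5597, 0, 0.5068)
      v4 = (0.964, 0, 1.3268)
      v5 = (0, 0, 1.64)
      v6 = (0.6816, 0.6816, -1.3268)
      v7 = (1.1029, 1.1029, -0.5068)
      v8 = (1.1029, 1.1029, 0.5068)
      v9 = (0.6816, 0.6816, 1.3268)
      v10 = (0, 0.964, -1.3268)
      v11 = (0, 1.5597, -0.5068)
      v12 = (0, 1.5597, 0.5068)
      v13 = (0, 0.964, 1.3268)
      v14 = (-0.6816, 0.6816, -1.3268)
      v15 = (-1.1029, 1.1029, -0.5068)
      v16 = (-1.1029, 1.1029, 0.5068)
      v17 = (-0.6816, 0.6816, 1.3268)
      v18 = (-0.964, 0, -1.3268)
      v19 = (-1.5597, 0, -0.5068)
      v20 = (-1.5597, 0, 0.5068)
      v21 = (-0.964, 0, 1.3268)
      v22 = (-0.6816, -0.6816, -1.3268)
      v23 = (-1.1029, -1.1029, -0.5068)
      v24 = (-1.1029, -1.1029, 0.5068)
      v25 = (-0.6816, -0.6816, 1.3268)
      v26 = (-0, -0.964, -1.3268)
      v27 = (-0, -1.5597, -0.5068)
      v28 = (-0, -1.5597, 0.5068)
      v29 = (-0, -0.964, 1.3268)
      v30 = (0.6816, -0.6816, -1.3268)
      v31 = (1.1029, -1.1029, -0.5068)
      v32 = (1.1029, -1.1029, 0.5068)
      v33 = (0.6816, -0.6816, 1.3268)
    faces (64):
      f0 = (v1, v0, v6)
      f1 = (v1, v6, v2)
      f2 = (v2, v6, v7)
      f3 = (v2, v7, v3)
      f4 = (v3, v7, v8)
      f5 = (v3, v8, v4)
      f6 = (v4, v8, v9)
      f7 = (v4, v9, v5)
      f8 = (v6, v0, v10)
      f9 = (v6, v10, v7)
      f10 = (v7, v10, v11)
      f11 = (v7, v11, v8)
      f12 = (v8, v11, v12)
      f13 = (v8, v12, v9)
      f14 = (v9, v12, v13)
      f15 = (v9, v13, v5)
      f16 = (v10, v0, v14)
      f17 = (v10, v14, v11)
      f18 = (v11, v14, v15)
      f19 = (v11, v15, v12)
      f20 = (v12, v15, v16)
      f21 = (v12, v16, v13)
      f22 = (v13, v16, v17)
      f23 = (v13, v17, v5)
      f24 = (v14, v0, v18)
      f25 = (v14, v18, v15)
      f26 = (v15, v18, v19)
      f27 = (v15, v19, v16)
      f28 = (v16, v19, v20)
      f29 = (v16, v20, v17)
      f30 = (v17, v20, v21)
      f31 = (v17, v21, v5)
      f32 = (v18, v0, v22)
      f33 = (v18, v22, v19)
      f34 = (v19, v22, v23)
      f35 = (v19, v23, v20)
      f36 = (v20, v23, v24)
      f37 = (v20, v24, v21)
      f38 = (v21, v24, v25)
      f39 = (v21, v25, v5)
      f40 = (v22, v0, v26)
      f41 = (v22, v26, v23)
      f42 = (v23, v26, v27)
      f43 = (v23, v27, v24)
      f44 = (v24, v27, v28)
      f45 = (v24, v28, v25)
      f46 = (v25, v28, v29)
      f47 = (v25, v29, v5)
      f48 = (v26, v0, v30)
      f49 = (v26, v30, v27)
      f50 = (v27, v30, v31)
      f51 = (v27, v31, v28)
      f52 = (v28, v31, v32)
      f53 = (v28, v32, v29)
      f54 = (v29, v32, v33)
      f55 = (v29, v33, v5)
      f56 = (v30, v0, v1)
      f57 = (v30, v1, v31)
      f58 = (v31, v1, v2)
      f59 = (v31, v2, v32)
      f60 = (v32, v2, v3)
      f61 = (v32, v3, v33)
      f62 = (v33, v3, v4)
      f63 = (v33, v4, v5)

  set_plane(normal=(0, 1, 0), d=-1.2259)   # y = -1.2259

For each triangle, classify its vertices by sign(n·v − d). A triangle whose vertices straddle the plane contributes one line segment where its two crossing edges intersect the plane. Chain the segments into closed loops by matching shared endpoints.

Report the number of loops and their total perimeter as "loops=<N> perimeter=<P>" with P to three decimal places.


loops=1 perimeter=5.738

Straddling triangles (10 of 64):
  (v23,v26,v27) [++-] → (0, -1.2259, -0.966286)–(-0.805928, -1.2259, -0.5068)  len=0.9277
  (v23,v27,v24) [+-+] → (-0.805928, -1.2259, -0.5068)–(-0.805928, -1.2259, 0.233874)  len=0.7407
  (v24,v27,v28) [+--] → (-0.805928, -1.2259, 0.233874)–(-0.805928, -1.2259, 0.5068)  len=0.2729
  (v24,v28,v25) [+-+] → (-0.805928, -1.2259, 0.5068)–(-0.259103, -1.2259, 0.818514)  len=0.6294
  (v25,v28,v29) [+-+] → (-0.259103, -1.2259, 0.818514)–(0, -1.2259, 0.966286)  len=0.2983
  (v26,v30,v27) [++-] → (0.259103, -1.2259, -0.818514)–(0, -1.2259, -0.966286)  len=0.2983
  (v27,v30,v31) [-++] → (0.259103, -1.2259, -0.818514)–(0.805928, -1.2259, -0.5068)  len=0.6294
  (v27,v31,v28) [-+-] → (0.805928, -1.2259, -0.5068)–(0.805928, -1.2259, -0.233874)  len=0.2729
  (v28,v31,v32) [-++] → (0.805928, -1.2259, -0.233874)–(0.805928, -1.2259, 0.5068)  len=0.7407
  (v28,v32,v29) [-++] → (0.805928, -1.2259, 0.5068)–(0, -1.2259, 0.966286)  len=0.9277

Chained into 1 loop(s):
  loop 1: 10 segments, perimeter = 5.7380
Total perimeter = 5.738
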